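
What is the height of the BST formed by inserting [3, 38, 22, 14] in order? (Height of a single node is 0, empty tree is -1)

Insertion order: [3, 38, 22, 14]
Tree (level-order array): [3, None, 38, 22, None, 14]
Compute height bottom-up (empty subtree = -1):
  height(14) = 1 + max(-1, -1) = 0
  height(22) = 1 + max(0, -1) = 1
  height(38) = 1 + max(1, -1) = 2
  height(3) = 1 + max(-1, 2) = 3
Height = 3


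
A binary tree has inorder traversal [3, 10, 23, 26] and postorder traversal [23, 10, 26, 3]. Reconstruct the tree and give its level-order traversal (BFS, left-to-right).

Inorder:   [3, 10, 23, 26]
Postorder: [23, 10, 26, 3]
Algorithm: postorder visits root last, so walk postorder right-to-left;
each value is the root of the current inorder slice — split it at that
value, recurse on the right subtree first, then the left.
Recursive splits:
  root=3; inorder splits into left=[], right=[10, 23, 26]
  root=26; inorder splits into left=[10, 23], right=[]
  root=10; inorder splits into left=[], right=[23]
  root=23; inorder splits into left=[], right=[]
Reconstructed level-order: [3, 26, 10, 23]


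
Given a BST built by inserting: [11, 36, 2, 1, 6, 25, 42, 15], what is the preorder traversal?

Tree insertion order: [11, 36, 2, 1, 6, 25, 42, 15]
Tree (level-order array): [11, 2, 36, 1, 6, 25, 42, None, None, None, None, 15]
Preorder traversal: [11, 2, 1, 6, 36, 25, 15, 42]


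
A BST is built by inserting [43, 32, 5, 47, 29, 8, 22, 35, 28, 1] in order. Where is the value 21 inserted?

Starting tree (level order): [43, 32, 47, 5, 35, None, None, 1, 29, None, None, None, None, 8, None, None, 22, None, 28]
Insertion path: 43 -> 32 -> 5 -> 29 -> 8 -> 22
Result: insert 21 as left child of 22
Final tree (level order): [43, 32, 47, 5, 35, None, None, 1, 29, None, None, None, None, 8, None, None, 22, 21, 28]


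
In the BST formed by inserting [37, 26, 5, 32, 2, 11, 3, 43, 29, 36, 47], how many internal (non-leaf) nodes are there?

Tree built from: [37, 26, 5, 32, 2, 11, 3, 43, 29, 36, 47]
Tree (level-order array): [37, 26, 43, 5, 32, None, 47, 2, 11, 29, 36, None, None, None, 3]
Rule: An internal node has at least one child.
Per-node child counts:
  node 37: 2 child(ren)
  node 26: 2 child(ren)
  node 5: 2 child(ren)
  node 2: 1 child(ren)
  node 3: 0 child(ren)
  node 11: 0 child(ren)
  node 32: 2 child(ren)
  node 29: 0 child(ren)
  node 36: 0 child(ren)
  node 43: 1 child(ren)
  node 47: 0 child(ren)
Matching nodes: [37, 26, 5, 2, 32, 43]
Count of internal (non-leaf) nodes: 6


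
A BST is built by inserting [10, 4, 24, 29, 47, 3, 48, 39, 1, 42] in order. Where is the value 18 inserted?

Starting tree (level order): [10, 4, 24, 3, None, None, 29, 1, None, None, 47, None, None, 39, 48, None, 42]
Insertion path: 10 -> 24
Result: insert 18 as left child of 24
Final tree (level order): [10, 4, 24, 3, None, 18, 29, 1, None, None, None, None, 47, None, None, 39, 48, None, 42]


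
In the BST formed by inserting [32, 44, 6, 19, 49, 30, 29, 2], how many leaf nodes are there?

Tree built from: [32, 44, 6, 19, 49, 30, 29, 2]
Tree (level-order array): [32, 6, 44, 2, 19, None, 49, None, None, None, 30, None, None, 29]
Rule: A leaf has 0 children.
Per-node child counts:
  node 32: 2 child(ren)
  node 6: 2 child(ren)
  node 2: 0 child(ren)
  node 19: 1 child(ren)
  node 30: 1 child(ren)
  node 29: 0 child(ren)
  node 44: 1 child(ren)
  node 49: 0 child(ren)
Matching nodes: [2, 29, 49]
Count of leaf nodes: 3


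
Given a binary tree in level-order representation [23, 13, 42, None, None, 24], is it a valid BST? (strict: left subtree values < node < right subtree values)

Level-order array: [23, 13, 42, None, None, 24]
Validate using subtree bounds (lo, hi): at each node, require lo < value < hi,
then recurse left with hi=value and right with lo=value.
Preorder trace (stopping at first violation):
  at node 23 with bounds (-inf, +inf): OK
  at node 13 with bounds (-inf, 23): OK
  at node 42 with bounds (23, +inf): OK
  at node 24 with bounds (23, 42): OK
No violation found at any node.
Result: Valid BST


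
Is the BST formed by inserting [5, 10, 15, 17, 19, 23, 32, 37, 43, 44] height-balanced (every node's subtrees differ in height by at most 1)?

Tree (level-order array): [5, None, 10, None, 15, None, 17, None, 19, None, 23, None, 32, None, 37, None, 43, None, 44]
Definition: a tree is height-balanced if, at every node, |h(left) - h(right)| <= 1 (empty subtree has height -1).
Bottom-up per-node check:
  node 44: h_left=-1, h_right=-1, diff=0 [OK], height=0
  node 43: h_left=-1, h_right=0, diff=1 [OK], height=1
  node 37: h_left=-1, h_right=1, diff=2 [FAIL (|-1-1|=2 > 1)], height=2
  node 32: h_left=-1, h_right=2, diff=3 [FAIL (|-1-2|=3 > 1)], height=3
  node 23: h_left=-1, h_right=3, diff=4 [FAIL (|-1-3|=4 > 1)], height=4
  node 19: h_left=-1, h_right=4, diff=5 [FAIL (|-1-4|=5 > 1)], height=5
  node 17: h_left=-1, h_right=5, diff=6 [FAIL (|-1-5|=6 > 1)], height=6
  node 15: h_left=-1, h_right=6, diff=7 [FAIL (|-1-6|=7 > 1)], height=7
  node 10: h_left=-1, h_right=7, diff=8 [FAIL (|-1-7|=8 > 1)], height=8
  node 5: h_left=-1, h_right=8, diff=9 [FAIL (|-1-8|=9 > 1)], height=9
Node 37 violates the condition: |-1 - 1| = 2 > 1.
Result: Not balanced


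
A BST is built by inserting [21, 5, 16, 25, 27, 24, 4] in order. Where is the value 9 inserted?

Starting tree (level order): [21, 5, 25, 4, 16, 24, 27]
Insertion path: 21 -> 5 -> 16
Result: insert 9 as left child of 16
Final tree (level order): [21, 5, 25, 4, 16, 24, 27, None, None, 9]


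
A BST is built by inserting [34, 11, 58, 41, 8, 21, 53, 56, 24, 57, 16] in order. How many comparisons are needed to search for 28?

Search path for 28: 34 -> 11 -> 21 -> 24
Found: False
Comparisons: 4


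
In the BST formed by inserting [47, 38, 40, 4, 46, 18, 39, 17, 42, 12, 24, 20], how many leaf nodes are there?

Tree built from: [47, 38, 40, 4, 46, 18, 39, 17, 42, 12, 24, 20]
Tree (level-order array): [47, 38, None, 4, 40, None, 18, 39, 46, 17, 24, None, None, 42, None, 12, None, 20]
Rule: A leaf has 0 children.
Per-node child counts:
  node 47: 1 child(ren)
  node 38: 2 child(ren)
  node 4: 1 child(ren)
  node 18: 2 child(ren)
  node 17: 1 child(ren)
  node 12: 0 child(ren)
  node 24: 1 child(ren)
  node 20: 0 child(ren)
  node 40: 2 child(ren)
  node 39: 0 child(ren)
  node 46: 1 child(ren)
  node 42: 0 child(ren)
Matching nodes: [12, 20, 39, 42]
Count of leaf nodes: 4


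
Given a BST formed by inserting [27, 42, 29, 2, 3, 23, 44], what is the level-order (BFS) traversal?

Tree insertion order: [27, 42, 29, 2, 3, 23, 44]
Tree (level-order array): [27, 2, 42, None, 3, 29, 44, None, 23]
BFS from the root, enqueuing left then right child of each popped node:
  queue [27] -> pop 27, enqueue [2, 42], visited so far: [27]
  queue [2, 42] -> pop 2, enqueue [3], visited so far: [27, 2]
  queue [42, 3] -> pop 42, enqueue [29, 44], visited so far: [27, 2, 42]
  queue [3, 29, 44] -> pop 3, enqueue [23], visited so far: [27, 2, 42, 3]
  queue [29, 44, 23] -> pop 29, enqueue [none], visited so far: [27, 2, 42, 3, 29]
  queue [44, 23] -> pop 44, enqueue [none], visited so far: [27, 2, 42, 3, 29, 44]
  queue [23] -> pop 23, enqueue [none], visited so far: [27, 2, 42, 3, 29, 44, 23]
Result: [27, 2, 42, 3, 29, 44, 23]


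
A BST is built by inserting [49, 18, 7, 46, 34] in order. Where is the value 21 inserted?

Starting tree (level order): [49, 18, None, 7, 46, None, None, 34]
Insertion path: 49 -> 18 -> 46 -> 34
Result: insert 21 as left child of 34
Final tree (level order): [49, 18, None, 7, 46, None, None, 34, None, 21]


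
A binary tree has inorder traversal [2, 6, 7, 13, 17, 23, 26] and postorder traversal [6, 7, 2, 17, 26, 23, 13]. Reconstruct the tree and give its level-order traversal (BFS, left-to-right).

Inorder:   [2, 6, 7, 13, 17, 23, 26]
Postorder: [6, 7, 2, 17, 26, 23, 13]
Algorithm: postorder visits root last, so walk postorder right-to-left;
each value is the root of the current inorder slice — split it at that
value, recurse on the right subtree first, then the left.
Recursive splits:
  root=13; inorder splits into left=[2, 6, 7], right=[17, 23, 26]
  root=23; inorder splits into left=[17], right=[26]
  root=26; inorder splits into left=[], right=[]
  root=17; inorder splits into left=[], right=[]
  root=2; inorder splits into left=[], right=[6, 7]
  root=7; inorder splits into left=[6], right=[]
  root=6; inorder splits into left=[], right=[]
Reconstructed level-order: [13, 2, 23, 7, 17, 26, 6]


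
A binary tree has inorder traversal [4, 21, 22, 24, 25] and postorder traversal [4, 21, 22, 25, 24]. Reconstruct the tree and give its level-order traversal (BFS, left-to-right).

Inorder:   [4, 21, 22, 24, 25]
Postorder: [4, 21, 22, 25, 24]
Algorithm: postorder visits root last, so walk postorder right-to-left;
each value is the root of the current inorder slice — split it at that
value, recurse on the right subtree first, then the left.
Recursive splits:
  root=24; inorder splits into left=[4, 21, 22], right=[25]
  root=25; inorder splits into left=[], right=[]
  root=22; inorder splits into left=[4, 21], right=[]
  root=21; inorder splits into left=[4], right=[]
  root=4; inorder splits into left=[], right=[]
Reconstructed level-order: [24, 22, 25, 21, 4]


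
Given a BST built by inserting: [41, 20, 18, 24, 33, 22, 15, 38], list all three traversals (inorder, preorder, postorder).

Tree insertion order: [41, 20, 18, 24, 33, 22, 15, 38]
Tree (level-order array): [41, 20, None, 18, 24, 15, None, 22, 33, None, None, None, None, None, 38]
Inorder (L, root, R): [15, 18, 20, 22, 24, 33, 38, 41]
Preorder (root, L, R): [41, 20, 18, 15, 24, 22, 33, 38]
Postorder (L, R, root): [15, 18, 22, 38, 33, 24, 20, 41]


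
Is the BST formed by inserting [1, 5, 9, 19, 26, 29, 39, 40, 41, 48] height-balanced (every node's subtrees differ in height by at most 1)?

Tree (level-order array): [1, None, 5, None, 9, None, 19, None, 26, None, 29, None, 39, None, 40, None, 41, None, 48]
Definition: a tree is height-balanced if, at every node, |h(left) - h(right)| <= 1 (empty subtree has height -1).
Bottom-up per-node check:
  node 48: h_left=-1, h_right=-1, diff=0 [OK], height=0
  node 41: h_left=-1, h_right=0, diff=1 [OK], height=1
  node 40: h_left=-1, h_right=1, diff=2 [FAIL (|-1-1|=2 > 1)], height=2
  node 39: h_left=-1, h_right=2, diff=3 [FAIL (|-1-2|=3 > 1)], height=3
  node 29: h_left=-1, h_right=3, diff=4 [FAIL (|-1-3|=4 > 1)], height=4
  node 26: h_left=-1, h_right=4, diff=5 [FAIL (|-1-4|=5 > 1)], height=5
  node 19: h_left=-1, h_right=5, diff=6 [FAIL (|-1-5|=6 > 1)], height=6
  node 9: h_left=-1, h_right=6, diff=7 [FAIL (|-1-6|=7 > 1)], height=7
  node 5: h_left=-1, h_right=7, diff=8 [FAIL (|-1-7|=8 > 1)], height=8
  node 1: h_left=-1, h_right=8, diff=9 [FAIL (|-1-8|=9 > 1)], height=9
Node 40 violates the condition: |-1 - 1| = 2 > 1.
Result: Not balanced


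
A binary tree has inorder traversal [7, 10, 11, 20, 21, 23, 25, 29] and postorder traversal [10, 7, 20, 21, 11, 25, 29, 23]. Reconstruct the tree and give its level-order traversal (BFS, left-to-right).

Inorder:   [7, 10, 11, 20, 21, 23, 25, 29]
Postorder: [10, 7, 20, 21, 11, 25, 29, 23]
Algorithm: postorder visits root last, so walk postorder right-to-left;
each value is the root of the current inorder slice — split it at that
value, recurse on the right subtree first, then the left.
Recursive splits:
  root=23; inorder splits into left=[7, 10, 11, 20, 21], right=[25, 29]
  root=29; inorder splits into left=[25], right=[]
  root=25; inorder splits into left=[], right=[]
  root=11; inorder splits into left=[7, 10], right=[20, 21]
  root=21; inorder splits into left=[20], right=[]
  root=20; inorder splits into left=[], right=[]
  root=7; inorder splits into left=[], right=[10]
  root=10; inorder splits into left=[], right=[]
Reconstructed level-order: [23, 11, 29, 7, 21, 25, 10, 20]


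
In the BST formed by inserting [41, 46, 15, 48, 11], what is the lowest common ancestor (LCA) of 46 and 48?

Tree insertion order: [41, 46, 15, 48, 11]
Tree (level-order array): [41, 15, 46, 11, None, None, 48]
In a BST, the LCA of p=46, q=48 is the first node v on the
root-to-leaf path with p <= v <= q (go left if both < v, right if both > v).
Walk from root:
  at 41: both 46 and 48 > 41, go right
  at 46: 46 <= 46 <= 48, this is the LCA
LCA = 46


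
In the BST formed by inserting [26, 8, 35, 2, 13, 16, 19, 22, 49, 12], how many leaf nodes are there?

Tree built from: [26, 8, 35, 2, 13, 16, 19, 22, 49, 12]
Tree (level-order array): [26, 8, 35, 2, 13, None, 49, None, None, 12, 16, None, None, None, None, None, 19, None, 22]
Rule: A leaf has 0 children.
Per-node child counts:
  node 26: 2 child(ren)
  node 8: 2 child(ren)
  node 2: 0 child(ren)
  node 13: 2 child(ren)
  node 12: 0 child(ren)
  node 16: 1 child(ren)
  node 19: 1 child(ren)
  node 22: 0 child(ren)
  node 35: 1 child(ren)
  node 49: 0 child(ren)
Matching nodes: [2, 12, 22, 49]
Count of leaf nodes: 4


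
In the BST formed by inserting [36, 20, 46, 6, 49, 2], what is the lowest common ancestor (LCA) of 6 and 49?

Tree insertion order: [36, 20, 46, 6, 49, 2]
Tree (level-order array): [36, 20, 46, 6, None, None, 49, 2]
In a BST, the LCA of p=6, q=49 is the first node v on the
root-to-leaf path with p <= v <= q (go left if both < v, right if both > v).
Walk from root:
  at 36: 6 <= 36 <= 49, this is the LCA
LCA = 36


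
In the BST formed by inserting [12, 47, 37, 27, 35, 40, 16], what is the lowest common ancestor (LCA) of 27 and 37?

Tree insertion order: [12, 47, 37, 27, 35, 40, 16]
Tree (level-order array): [12, None, 47, 37, None, 27, 40, 16, 35]
In a BST, the LCA of p=27, q=37 is the first node v on the
root-to-leaf path with p <= v <= q (go left if both < v, right if both > v).
Walk from root:
  at 12: both 27 and 37 > 12, go right
  at 47: both 27 and 37 < 47, go left
  at 37: 27 <= 37 <= 37, this is the LCA
LCA = 37


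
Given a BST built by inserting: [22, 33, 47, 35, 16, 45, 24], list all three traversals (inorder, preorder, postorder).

Tree insertion order: [22, 33, 47, 35, 16, 45, 24]
Tree (level-order array): [22, 16, 33, None, None, 24, 47, None, None, 35, None, None, 45]
Inorder (L, root, R): [16, 22, 24, 33, 35, 45, 47]
Preorder (root, L, R): [22, 16, 33, 24, 47, 35, 45]
Postorder (L, R, root): [16, 24, 45, 35, 47, 33, 22]


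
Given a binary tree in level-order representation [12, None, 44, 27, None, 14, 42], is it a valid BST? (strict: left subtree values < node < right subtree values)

Level-order array: [12, None, 44, 27, None, 14, 42]
Validate using subtree bounds (lo, hi): at each node, require lo < value < hi,
then recurse left with hi=value and right with lo=value.
Preorder trace (stopping at first violation):
  at node 12 with bounds (-inf, +inf): OK
  at node 44 with bounds (12, +inf): OK
  at node 27 with bounds (12, 44): OK
  at node 14 with bounds (12, 27): OK
  at node 42 with bounds (27, 44): OK
No violation found at any node.
Result: Valid BST


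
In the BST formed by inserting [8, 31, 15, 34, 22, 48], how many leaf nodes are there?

Tree built from: [8, 31, 15, 34, 22, 48]
Tree (level-order array): [8, None, 31, 15, 34, None, 22, None, 48]
Rule: A leaf has 0 children.
Per-node child counts:
  node 8: 1 child(ren)
  node 31: 2 child(ren)
  node 15: 1 child(ren)
  node 22: 0 child(ren)
  node 34: 1 child(ren)
  node 48: 0 child(ren)
Matching nodes: [22, 48]
Count of leaf nodes: 2


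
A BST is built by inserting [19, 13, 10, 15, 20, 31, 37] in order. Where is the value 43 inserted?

Starting tree (level order): [19, 13, 20, 10, 15, None, 31, None, None, None, None, None, 37]
Insertion path: 19 -> 20 -> 31 -> 37
Result: insert 43 as right child of 37
Final tree (level order): [19, 13, 20, 10, 15, None, 31, None, None, None, None, None, 37, None, 43]


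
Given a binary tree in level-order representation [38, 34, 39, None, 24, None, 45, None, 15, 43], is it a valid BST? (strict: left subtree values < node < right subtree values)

Level-order array: [38, 34, 39, None, 24, None, 45, None, 15, 43]
Validate using subtree bounds (lo, hi): at each node, require lo < value < hi,
then recurse left with hi=value and right with lo=value.
Preorder trace (stopping at first violation):
  at node 38 with bounds (-inf, +inf): OK
  at node 34 with bounds (-inf, 38): OK
  at node 24 with bounds (34, 38): VIOLATION
Node 24 violates its bound: not (34 < 24 < 38).
Result: Not a valid BST


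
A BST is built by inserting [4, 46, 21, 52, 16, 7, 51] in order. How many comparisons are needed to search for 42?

Search path for 42: 4 -> 46 -> 21
Found: False
Comparisons: 3


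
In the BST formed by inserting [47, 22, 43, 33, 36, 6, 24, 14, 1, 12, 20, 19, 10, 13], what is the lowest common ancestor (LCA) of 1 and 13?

Tree insertion order: [47, 22, 43, 33, 36, 6, 24, 14, 1, 12, 20, 19, 10, 13]
Tree (level-order array): [47, 22, None, 6, 43, 1, 14, 33, None, None, None, 12, 20, 24, 36, 10, 13, 19]
In a BST, the LCA of p=1, q=13 is the first node v on the
root-to-leaf path with p <= v <= q (go left if both < v, right if both > v).
Walk from root:
  at 47: both 1 and 13 < 47, go left
  at 22: both 1 and 13 < 22, go left
  at 6: 1 <= 6 <= 13, this is the LCA
LCA = 6


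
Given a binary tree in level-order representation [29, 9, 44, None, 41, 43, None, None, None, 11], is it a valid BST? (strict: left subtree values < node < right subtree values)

Level-order array: [29, 9, 44, None, 41, 43, None, None, None, 11]
Validate using subtree bounds (lo, hi): at each node, require lo < value < hi,
then recurse left with hi=value and right with lo=value.
Preorder trace (stopping at first violation):
  at node 29 with bounds (-inf, +inf): OK
  at node 9 with bounds (-inf, 29): OK
  at node 41 with bounds (9, 29): VIOLATION
Node 41 violates its bound: not (9 < 41 < 29).
Result: Not a valid BST


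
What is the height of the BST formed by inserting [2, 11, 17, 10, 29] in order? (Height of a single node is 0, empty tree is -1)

Insertion order: [2, 11, 17, 10, 29]
Tree (level-order array): [2, None, 11, 10, 17, None, None, None, 29]
Compute height bottom-up (empty subtree = -1):
  height(10) = 1 + max(-1, -1) = 0
  height(29) = 1 + max(-1, -1) = 0
  height(17) = 1 + max(-1, 0) = 1
  height(11) = 1 + max(0, 1) = 2
  height(2) = 1 + max(-1, 2) = 3
Height = 3


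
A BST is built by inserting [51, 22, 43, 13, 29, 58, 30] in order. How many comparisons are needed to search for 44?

Search path for 44: 51 -> 22 -> 43
Found: False
Comparisons: 3


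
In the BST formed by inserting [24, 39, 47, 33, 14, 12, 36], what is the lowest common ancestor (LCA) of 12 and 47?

Tree insertion order: [24, 39, 47, 33, 14, 12, 36]
Tree (level-order array): [24, 14, 39, 12, None, 33, 47, None, None, None, 36]
In a BST, the LCA of p=12, q=47 is the first node v on the
root-to-leaf path with p <= v <= q (go left if both < v, right if both > v).
Walk from root:
  at 24: 12 <= 24 <= 47, this is the LCA
LCA = 24


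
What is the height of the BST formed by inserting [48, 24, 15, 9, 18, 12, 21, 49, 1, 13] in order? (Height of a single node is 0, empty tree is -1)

Insertion order: [48, 24, 15, 9, 18, 12, 21, 49, 1, 13]
Tree (level-order array): [48, 24, 49, 15, None, None, None, 9, 18, 1, 12, None, 21, None, None, None, 13]
Compute height bottom-up (empty subtree = -1):
  height(1) = 1 + max(-1, -1) = 0
  height(13) = 1 + max(-1, -1) = 0
  height(12) = 1 + max(-1, 0) = 1
  height(9) = 1 + max(0, 1) = 2
  height(21) = 1 + max(-1, -1) = 0
  height(18) = 1 + max(-1, 0) = 1
  height(15) = 1 + max(2, 1) = 3
  height(24) = 1 + max(3, -1) = 4
  height(49) = 1 + max(-1, -1) = 0
  height(48) = 1 + max(4, 0) = 5
Height = 5


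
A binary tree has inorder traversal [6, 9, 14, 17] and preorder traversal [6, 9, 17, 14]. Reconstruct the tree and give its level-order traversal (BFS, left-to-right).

Inorder:  [6, 9, 14, 17]
Preorder: [6, 9, 17, 14]
Algorithm: preorder visits root first, so consume preorder in order;
for each root, split the current inorder slice at that value into
left-subtree inorder and right-subtree inorder, then recurse.
Recursive splits:
  root=6; inorder splits into left=[], right=[9, 14, 17]
  root=9; inorder splits into left=[], right=[14, 17]
  root=17; inorder splits into left=[14], right=[]
  root=14; inorder splits into left=[], right=[]
Reconstructed level-order: [6, 9, 17, 14]


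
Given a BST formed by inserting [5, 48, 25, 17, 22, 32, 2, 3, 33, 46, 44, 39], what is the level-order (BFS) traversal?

Tree insertion order: [5, 48, 25, 17, 22, 32, 2, 3, 33, 46, 44, 39]
Tree (level-order array): [5, 2, 48, None, 3, 25, None, None, None, 17, 32, None, 22, None, 33, None, None, None, 46, 44, None, 39]
BFS from the root, enqueuing left then right child of each popped node:
  queue [5] -> pop 5, enqueue [2, 48], visited so far: [5]
  queue [2, 48] -> pop 2, enqueue [3], visited so far: [5, 2]
  queue [48, 3] -> pop 48, enqueue [25], visited so far: [5, 2, 48]
  queue [3, 25] -> pop 3, enqueue [none], visited so far: [5, 2, 48, 3]
  queue [25] -> pop 25, enqueue [17, 32], visited so far: [5, 2, 48, 3, 25]
  queue [17, 32] -> pop 17, enqueue [22], visited so far: [5, 2, 48, 3, 25, 17]
  queue [32, 22] -> pop 32, enqueue [33], visited so far: [5, 2, 48, 3, 25, 17, 32]
  queue [22, 33] -> pop 22, enqueue [none], visited so far: [5, 2, 48, 3, 25, 17, 32, 22]
  queue [33] -> pop 33, enqueue [46], visited so far: [5, 2, 48, 3, 25, 17, 32, 22, 33]
  queue [46] -> pop 46, enqueue [44], visited so far: [5, 2, 48, 3, 25, 17, 32, 22, 33, 46]
  queue [44] -> pop 44, enqueue [39], visited so far: [5, 2, 48, 3, 25, 17, 32, 22, 33, 46, 44]
  queue [39] -> pop 39, enqueue [none], visited so far: [5, 2, 48, 3, 25, 17, 32, 22, 33, 46, 44, 39]
Result: [5, 2, 48, 3, 25, 17, 32, 22, 33, 46, 44, 39]


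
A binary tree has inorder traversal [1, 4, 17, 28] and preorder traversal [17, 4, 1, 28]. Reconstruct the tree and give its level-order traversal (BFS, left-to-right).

Inorder:  [1, 4, 17, 28]
Preorder: [17, 4, 1, 28]
Algorithm: preorder visits root first, so consume preorder in order;
for each root, split the current inorder slice at that value into
left-subtree inorder and right-subtree inorder, then recurse.
Recursive splits:
  root=17; inorder splits into left=[1, 4], right=[28]
  root=4; inorder splits into left=[1], right=[]
  root=1; inorder splits into left=[], right=[]
  root=28; inorder splits into left=[], right=[]
Reconstructed level-order: [17, 4, 28, 1]


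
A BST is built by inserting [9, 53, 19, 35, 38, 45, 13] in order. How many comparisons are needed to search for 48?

Search path for 48: 9 -> 53 -> 19 -> 35 -> 38 -> 45
Found: False
Comparisons: 6


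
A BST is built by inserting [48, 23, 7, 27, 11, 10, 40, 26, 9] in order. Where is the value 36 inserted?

Starting tree (level order): [48, 23, None, 7, 27, None, 11, 26, 40, 10, None, None, None, None, None, 9]
Insertion path: 48 -> 23 -> 27 -> 40
Result: insert 36 as left child of 40
Final tree (level order): [48, 23, None, 7, 27, None, 11, 26, 40, 10, None, None, None, 36, None, 9]


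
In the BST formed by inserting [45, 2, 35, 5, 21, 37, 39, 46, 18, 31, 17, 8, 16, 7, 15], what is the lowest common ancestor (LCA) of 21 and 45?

Tree insertion order: [45, 2, 35, 5, 21, 37, 39, 46, 18, 31, 17, 8, 16, 7, 15]
Tree (level-order array): [45, 2, 46, None, 35, None, None, 5, 37, None, 21, None, 39, 18, 31, None, None, 17, None, None, None, 8, None, 7, 16, None, None, 15]
In a BST, the LCA of p=21, q=45 is the first node v on the
root-to-leaf path with p <= v <= q (go left if both < v, right if both > v).
Walk from root:
  at 45: 21 <= 45 <= 45, this is the LCA
LCA = 45


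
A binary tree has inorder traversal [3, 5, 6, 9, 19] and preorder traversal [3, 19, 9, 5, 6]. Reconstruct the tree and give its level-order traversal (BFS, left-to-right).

Inorder:  [3, 5, 6, 9, 19]
Preorder: [3, 19, 9, 5, 6]
Algorithm: preorder visits root first, so consume preorder in order;
for each root, split the current inorder slice at that value into
left-subtree inorder and right-subtree inorder, then recurse.
Recursive splits:
  root=3; inorder splits into left=[], right=[5, 6, 9, 19]
  root=19; inorder splits into left=[5, 6, 9], right=[]
  root=9; inorder splits into left=[5, 6], right=[]
  root=5; inorder splits into left=[], right=[6]
  root=6; inorder splits into left=[], right=[]
Reconstructed level-order: [3, 19, 9, 5, 6]


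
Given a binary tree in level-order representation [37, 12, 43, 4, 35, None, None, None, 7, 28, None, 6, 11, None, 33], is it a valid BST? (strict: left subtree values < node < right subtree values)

Level-order array: [37, 12, 43, 4, 35, None, None, None, 7, 28, None, 6, 11, None, 33]
Validate using subtree bounds (lo, hi): at each node, require lo < value < hi,
then recurse left with hi=value and right with lo=value.
Preorder trace (stopping at first violation):
  at node 37 with bounds (-inf, +inf): OK
  at node 12 with bounds (-inf, 37): OK
  at node 4 with bounds (-inf, 12): OK
  at node 7 with bounds (4, 12): OK
  at node 6 with bounds (4, 7): OK
  at node 11 with bounds (7, 12): OK
  at node 35 with bounds (12, 37): OK
  at node 28 with bounds (12, 35): OK
  at node 33 with bounds (28, 35): OK
  at node 43 with bounds (37, +inf): OK
No violation found at any node.
Result: Valid BST


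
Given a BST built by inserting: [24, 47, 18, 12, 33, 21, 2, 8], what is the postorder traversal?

Tree insertion order: [24, 47, 18, 12, 33, 21, 2, 8]
Tree (level-order array): [24, 18, 47, 12, 21, 33, None, 2, None, None, None, None, None, None, 8]
Postorder traversal: [8, 2, 12, 21, 18, 33, 47, 24]


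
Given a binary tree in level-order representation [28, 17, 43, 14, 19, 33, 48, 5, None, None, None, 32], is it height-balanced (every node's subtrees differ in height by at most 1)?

Tree (level-order array): [28, 17, 43, 14, 19, 33, 48, 5, None, None, None, 32]
Definition: a tree is height-balanced if, at every node, |h(left) - h(right)| <= 1 (empty subtree has height -1).
Bottom-up per-node check:
  node 5: h_left=-1, h_right=-1, diff=0 [OK], height=0
  node 14: h_left=0, h_right=-1, diff=1 [OK], height=1
  node 19: h_left=-1, h_right=-1, diff=0 [OK], height=0
  node 17: h_left=1, h_right=0, diff=1 [OK], height=2
  node 32: h_left=-1, h_right=-1, diff=0 [OK], height=0
  node 33: h_left=0, h_right=-1, diff=1 [OK], height=1
  node 48: h_left=-1, h_right=-1, diff=0 [OK], height=0
  node 43: h_left=1, h_right=0, diff=1 [OK], height=2
  node 28: h_left=2, h_right=2, diff=0 [OK], height=3
All nodes satisfy the balance condition.
Result: Balanced


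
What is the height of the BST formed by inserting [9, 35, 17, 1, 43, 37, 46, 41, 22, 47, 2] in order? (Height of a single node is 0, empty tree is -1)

Insertion order: [9, 35, 17, 1, 43, 37, 46, 41, 22, 47, 2]
Tree (level-order array): [9, 1, 35, None, 2, 17, 43, None, None, None, 22, 37, 46, None, None, None, 41, None, 47]
Compute height bottom-up (empty subtree = -1):
  height(2) = 1 + max(-1, -1) = 0
  height(1) = 1 + max(-1, 0) = 1
  height(22) = 1 + max(-1, -1) = 0
  height(17) = 1 + max(-1, 0) = 1
  height(41) = 1 + max(-1, -1) = 0
  height(37) = 1 + max(-1, 0) = 1
  height(47) = 1 + max(-1, -1) = 0
  height(46) = 1 + max(-1, 0) = 1
  height(43) = 1 + max(1, 1) = 2
  height(35) = 1 + max(1, 2) = 3
  height(9) = 1 + max(1, 3) = 4
Height = 4


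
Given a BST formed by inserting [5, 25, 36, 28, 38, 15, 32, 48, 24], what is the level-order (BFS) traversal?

Tree insertion order: [5, 25, 36, 28, 38, 15, 32, 48, 24]
Tree (level-order array): [5, None, 25, 15, 36, None, 24, 28, 38, None, None, None, 32, None, 48]
BFS from the root, enqueuing left then right child of each popped node:
  queue [5] -> pop 5, enqueue [25], visited so far: [5]
  queue [25] -> pop 25, enqueue [15, 36], visited so far: [5, 25]
  queue [15, 36] -> pop 15, enqueue [24], visited so far: [5, 25, 15]
  queue [36, 24] -> pop 36, enqueue [28, 38], visited so far: [5, 25, 15, 36]
  queue [24, 28, 38] -> pop 24, enqueue [none], visited so far: [5, 25, 15, 36, 24]
  queue [28, 38] -> pop 28, enqueue [32], visited so far: [5, 25, 15, 36, 24, 28]
  queue [38, 32] -> pop 38, enqueue [48], visited so far: [5, 25, 15, 36, 24, 28, 38]
  queue [32, 48] -> pop 32, enqueue [none], visited so far: [5, 25, 15, 36, 24, 28, 38, 32]
  queue [48] -> pop 48, enqueue [none], visited so far: [5, 25, 15, 36, 24, 28, 38, 32, 48]
Result: [5, 25, 15, 36, 24, 28, 38, 32, 48]


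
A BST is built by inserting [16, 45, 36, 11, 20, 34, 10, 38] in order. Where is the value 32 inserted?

Starting tree (level order): [16, 11, 45, 10, None, 36, None, None, None, 20, 38, None, 34]
Insertion path: 16 -> 45 -> 36 -> 20 -> 34
Result: insert 32 as left child of 34
Final tree (level order): [16, 11, 45, 10, None, 36, None, None, None, 20, 38, None, 34, None, None, 32]


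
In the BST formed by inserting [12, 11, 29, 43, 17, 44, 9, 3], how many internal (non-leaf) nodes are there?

Tree built from: [12, 11, 29, 43, 17, 44, 9, 3]
Tree (level-order array): [12, 11, 29, 9, None, 17, 43, 3, None, None, None, None, 44]
Rule: An internal node has at least one child.
Per-node child counts:
  node 12: 2 child(ren)
  node 11: 1 child(ren)
  node 9: 1 child(ren)
  node 3: 0 child(ren)
  node 29: 2 child(ren)
  node 17: 0 child(ren)
  node 43: 1 child(ren)
  node 44: 0 child(ren)
Matching nodes: [12, 11, 9, 29, 43]
Count of internal (non-leaf) nodes: 5


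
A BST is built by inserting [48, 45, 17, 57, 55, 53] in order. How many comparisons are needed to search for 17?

Search path for 17: 48 -> 45 -> 17
Found: True
Comparisons: 3


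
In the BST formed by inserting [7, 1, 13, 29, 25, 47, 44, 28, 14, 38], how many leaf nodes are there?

Tree built from: [7, 1, 13, 29, 25, 47, 44, 28, 14, 38]
Tree (level-order array): [7, 1, 13, None, None, None, 29, 25, 47, 14, 28, 44, None, None, None, None, None, 38]
Rule: A leaf has 0 children.
Per-node child counts:
  node 7: 2 child(ren)
  node 1: 0 child(ren)
  node 13: 1 child(ren)
  node 29: 2 child(ren)
  node 25: 2 child(ren)
  node 14: 0 child(ren)
  node 28: 0 child(ren)
  node 47: 1 child(ren)
  node 44: 1 child(ren)
  node 38: 0 child(ren)
Matching nodes: [1, 14, 28, 38]
Count of leaf nodes: 4


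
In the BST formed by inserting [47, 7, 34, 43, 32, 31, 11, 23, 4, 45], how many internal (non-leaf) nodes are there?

Tree built from: [47, 7, 34, 43, 32, 31, 11, 23, 4, 45]
Tree (level-order array): [47, 7, None, 4, 34, None, None, 32, 43, 31, None, None, 45, 11, None, None, None, None, 23]
Rule: An internal node has at least one child.
Per-node child counts:
  node 47: 1 child(ren)
  node 7: 2 child(ren)
  node 4: 0 child(ren)
  node 34: 2 child(ren)
  node 32: 1 child(ren)
  node 31: 1 child(ren)
  node 11: 1 child(ren)
  node 23: 0 child(ren)
  node 43: 1 child(ren)
  node 45: 0 child(ren)
Matching nodes: [47, 7, 34, 32, 31, 11, 43]
Count of internal (non-leaf) nodes: 7


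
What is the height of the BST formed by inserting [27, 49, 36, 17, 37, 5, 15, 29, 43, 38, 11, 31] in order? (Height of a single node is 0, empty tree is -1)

Insertion order: [27, 49, 36, 17, 37, 5, 15, 29, 43, 38, 11, 31]
Tree (level-order array): [27, 17, 49, 5, None, 36, None, None, 15, 29, 37, 11, None, None, 31, None, 43, None, None, None, None, 38]
Compute height bottom-up (empty subtree = -1):
  height(11) = 1 + max(-1, -1) = 0
  height(15) = 1 + max(0, -1) = 1
  height(5) = 1 + max(-1, 1) = 2
  height(17) = 1 + max(2, -1) = 3
  height(31) = 1 + max(-1, -1) = 0
  height(29) = 1 + max(-1, 0) = 1
  height(38) = 1 + max(-1, -1) = 0
  height(43) = 1 + max(0, -1) = 1
  height(37) = 1 + max(-1, 1) = 2
  height(36) = 1 + max(1, 2) = 3
  height(49) = 1 + max(3, -1) = 4
  height(27) = 1 + max(3, 4) = 5
Height = 5


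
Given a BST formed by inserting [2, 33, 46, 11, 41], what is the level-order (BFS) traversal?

Tree insertion order: [2, 33, 46, 11, 41]
Tree (level-order array): [2, None, 33, 11, 46, None, None, 41]
BFS from the root, enqueuing left then right child of each popped node:
  queue [2] -> pop 2, enqueue [33], visited so far: [2]
  queue [33] -> pop 33, enqueue [11, 46], visited so far: [2, 33]
  queue [11, 46] -> pop 11, enqueue [none], visited so far: [2, 33, 11]
  queue [46] -> pop 46, enqueue [41], visited so far: [2, 33, 11, 46]
  queue [41] -> pop 41, enqueue [none], visited so far: [2, 33, 11, 46, 41]
Result: [2, 33, 11, 46, 41]


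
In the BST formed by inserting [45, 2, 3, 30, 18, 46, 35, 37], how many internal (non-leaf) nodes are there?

Tree built from: [45, 2, 3, 30, 18, 46, 35, 37]
Tree (level-order array): [45, 2, 46, None, 3, None, None, None, 30, 18, 35, None, None, None, 37]
Rule: An internal node has at least one child.
Per-node child counts:
  node 45: 2 child(ren)
  node 2: 1 child(ren)
  node 3: 1 child(ren)
  node 30: 2 child(ren)
  node 18: 0 child(ren)
  node 35: 1 child(ren)
  node 37: 0 child(ren)
  node 46: 0 child(ren)
Matching nodes: [45, 2, 3, 30, 35]
Count of internal (non-leaf) nodes: 5


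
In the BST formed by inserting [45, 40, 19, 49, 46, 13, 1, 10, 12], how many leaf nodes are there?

Tree built from: [45, 40, 19, 49, 46, 13, 1, 10, 12]
Tree (level-order array): [45, 40, 49, 19, None, 46, None, 13, None, None, None, 1, None, None, 10, None, 12]
Rule: A leaf has 0 children.
Per-node child counts:
  node 45: 2 child(ren)
  node 40: 1 child(ren)
  node 19: 1 child(ren)
  node 13: 1 child(ren)
  node 1: 1 child(ren)
  node 10: 1 child(ren)
  node 12: 0 child(ren)
  node 49: 1 child(ren)
  node 46: 0 child(ren)
Matching nodes: [12, 46]
Count of leaf nodes: 2


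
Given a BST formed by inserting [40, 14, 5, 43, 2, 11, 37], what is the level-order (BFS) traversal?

Tree insertion order: [40, 14, 5, 43, 2, 11, 37]
Tree (level-order array): [40, 14, 43, 5, 37, None, None, 2, 11]
BFS from the root, enqueuing left then right child of each popped node:
  queue [40] -> pop 40, enqueue [14, 43], visited so far: [40]
  queue [14, 43] -> pop 14, enqueue [5, 37], visited so far: [40, 14]
  queue [43, 5, 37] -> pop 43, enqueue [none], visited so far: [40, 14, 43]
  queue [5, 37] -> pop 5, enqueue [2, 11], visited so far: [40, 14, 43, 5]
  queue [37, 2, 11] -> pop 37, enqueue [none], visited so far: [40, 14, 43, 5, 37]
  queue [2, 11] -> pop 2, enqueue [none], visited so far: [40, 14, 43, 5, 37, 2]
  queue [11] -> pop 11, enqueue [none], visited so far: [40, 14, 43, 5, 37, 2, 11]
Result: [40, 14, 43, 5, 37, 2, 11]


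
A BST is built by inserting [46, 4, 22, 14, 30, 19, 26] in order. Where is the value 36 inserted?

Starting tree (level order): [46, 4, None, None, 22, 14, 30, None, 19, 26]
Insertion path: 46 -> 4 -> 22 -> 30
Result: insert 36 as right child of 30
Final tree (level order): [46, 4, None, None, 22, 14, 30, None, 19, 26, 36]


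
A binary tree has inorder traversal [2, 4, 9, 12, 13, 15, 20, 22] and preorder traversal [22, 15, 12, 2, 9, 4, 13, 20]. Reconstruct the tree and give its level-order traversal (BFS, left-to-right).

Inorder:  [2, 4, 9, 12, 13, 15, 20, 22]
Preorder: [22, 15, 12, 2, 9, 4, 13, 20]
Algorithm: preorder visits root first, so consume preorder in order;
for each root, split the current inorder slice at that value into
left-subtree inorder and right-subtree inorder, then recurse.
Recursive splits:
  root=22; inorder splits into left=[2, 4, 9, 12, 13, 15, 20], right=[]
  root=15; inorder splits into left=[2, 4, 9, 12, 13], right=[20]
  root=12; inorder splits into left=[2, 4, 9], right=[13]
  root=2; inorder splits into left=[], right=[4, 9]
  root=9; inorder splits into left=[4], right=[]
  root=4; inorder splits into left=[], right=[]
  root=13; inorder splits into left=[], right=[]
  root=20; inorder splits into left=[], right=[]
Reconstructed level-order: [22, 15, 12, 20, 2, 13, 9, 4]


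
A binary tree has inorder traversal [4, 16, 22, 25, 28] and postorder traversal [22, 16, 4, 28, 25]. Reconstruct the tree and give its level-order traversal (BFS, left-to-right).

Inorder:   [4, 16, 22, 25, 28]
Postorder: [22, 16, 4, 28, 25]
Algorithm: postorder visits root last, so walk postorder right-to-left;
each value is the root of the current inorder slice — split it at that
value, recurse on the right subtree first, then the left.
Recursive splits:
  root=25; inorder splits into left=[4, 16, 22], right=[28]
  root=28; inorder splits into left=[], right=[]
  root=4; inorder splits into left=[], right=[16, 22]
  root=16; inorder splits into left=[], right=[22]
  root=22; inorder splits into left=[], right=[]
Reconstructed level-order: [25, 4, 28, 16, 22]


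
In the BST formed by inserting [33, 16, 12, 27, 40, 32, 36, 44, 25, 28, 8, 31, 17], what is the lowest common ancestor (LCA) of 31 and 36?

Tree insertion order: [33, 16, 12, 27, 40, 32, 36, 44, 25, 28, 8, 31, 17]
Tree (level-order array): [33, 16, 40, 12, 27, 36, 44, 8, None, 25, 32, None, None, None, None, None, None, 17, None, 28, None, None, None, None, 31]
In a BST, the LCA of p=31, q=36 is the first node v on the
root-to-leaf path with p <= v <= q (go left if both < v, right if both > v).
Walk from root:
  at 33: 31 <= 33 <= 36, this is the LCA
LCA = 33


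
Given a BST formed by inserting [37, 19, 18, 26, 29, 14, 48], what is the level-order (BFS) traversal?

Tree insertion order: [37, 19, 18, 26, 29, 14, 48]
Tree (level-order array): [37, 19, 48, 18, 26, None, None, 14, None, None, 29]
BFS from the root, enqueuing left then right child of each popped node:
  queue [37] -> pop 37, enqueue [19, 48], visited so far: [37]
  queue [19, 48] -> pop 19, enqueue [18, 26], visited so far: [37, 19]
  queue [48, 18, 26] -> pop 48, enqueue [none], visited so far: [37, 19, 48]
  queue [18, 26] -> pop 18, enqueue [14], visited so far: [37, 19, 48, 18]
  queue [26, 14] -> pop 26, enqueue [29], visited so far: [37, 19, 48, 18, 26]
  queue [14, 29] -> pop 14, enqueue [none], visited so far: [37, 19, 48, 18, 26, 14]
  queue [29] -> pop 29, enqueue [none], visited so far: [37, 19, 48, 18, 26, 14, 29]
Result: [37, 19, 48, 18, 26, 14, 29]


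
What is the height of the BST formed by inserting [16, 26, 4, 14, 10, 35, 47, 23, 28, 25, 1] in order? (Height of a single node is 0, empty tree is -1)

Insertion order: [16, 26, 4, 14, 10, 35, 47, 23, 28, 25, 1]
Tree (level-order array): [16, 4, 26, 1, 14, 23, 35, None, None, 10, None, None, 25, 28, 47]
Compute height bottom-up (empty subtree = -1):
  height(1) = 1 + max(-1, -1) = 0
  height(10) = 1 + max(-1, -1) = 0
  height(14) = 1 + max(0, -1) = 1
  height(4) = 1 + max(0, 1) = 2
  height(25) = 1 + max(-1, -1) = 0
  height(23) = 1 + max(-1, 0) = 1
  height(28) = 1 + max(-1, -1) = 0
  height(47) = 1 + max(-1, -1) = 0
  height(35) = 1 + max(0, 0) = 1
  height(26) = 1 + max(1, 1) = 2
  height(16) = 1 + max(2, 2) = 3
Height = 3


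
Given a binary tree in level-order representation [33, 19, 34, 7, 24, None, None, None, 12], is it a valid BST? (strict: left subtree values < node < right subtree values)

Level-order array: [33, 19, 34, 7, 24, None, None, None, 12]
Validate using subtree bounds (lo, hi): at each node, require lo < value < hi,
then recurse left with hi=value and right with lo=value.
Preorder trace (stopping at first violation):
  at node 33 with bounds (-inf, +inf): OK
  at node 19 with bounds (-inf, 33): OK
  at node 7 with bounds (-inf, 19): OK
  at node 12 with bounds (7, 19): OK
  at node 24 with bounds (19, 33): OK
  at node 34 with bounds (33, +inf): OK
No violation found at any node.
Result: Valid BST


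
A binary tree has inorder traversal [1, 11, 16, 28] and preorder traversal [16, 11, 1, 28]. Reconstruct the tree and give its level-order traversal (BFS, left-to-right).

Inorder:  [1, 11, 16, 28]
Preorder: [16, 11, 1, 28]
Algorithm: preorder visits root first, so consume preorder in order;
for each root, split the current inorder slice at that value into
left-subtree inorder and right-subtree inorder, then recurse.
Recursive splits:
  root=16; inorder splits into left=[1, 11], right=[28]
  root=11; inorder splits into left=[1], right=[]
  root=1; inorder splits into left=[], right=[]
  root=28; inorder splits into left=[], right=[]
Reconstructed level-order: [16, 11, 28, 1]


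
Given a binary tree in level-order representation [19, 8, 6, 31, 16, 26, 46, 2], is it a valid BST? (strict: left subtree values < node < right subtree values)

Level-order array: [19, 8, 6, 31, 16, 26, 46, 2]
Validate using subtree bounds (lo, hi): at each node, require lo < value < hi,
then recurse left with hi=value and right with lo=value.
Preorder trace (stopping at first violation):
  at node 19 with bounds (-inf, +inf): OK
  at node 8 with bounds (-inf, 19): OK
  at node 31 with bounds (-inf, 8): VIOLATION
Node 31 violates its bound: not (-inf < 31 < 8).
Result: Not a valid BST
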